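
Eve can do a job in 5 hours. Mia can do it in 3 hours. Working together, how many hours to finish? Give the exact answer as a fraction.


Eve's rate: 1/5 of the job per hour
Mia's rate: 1/3 of the job per hour
Combined rate: 1/5 + 1/3 = 8/15 per hour
Time = 1 / (8/15) = 15/8 hours (≈ 1.88 hours)

15/8 hours


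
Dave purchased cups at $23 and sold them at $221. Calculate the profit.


Selling price = $221
Cost price = $23
Profit = selling price - cost price:
Profit = $221 - $23 = $198

$198


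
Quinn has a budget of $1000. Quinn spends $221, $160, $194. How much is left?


Add up expenses:
$221 + $160 + $194 = $575
Subtract from budget:
$1000 - $575 = $425

$425


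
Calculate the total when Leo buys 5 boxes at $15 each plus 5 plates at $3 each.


Cost of boxes:
5 x $15 = $75
Cost of plates:
5 x $3 = $15
Add both:
$75 + $15 = $90

$90


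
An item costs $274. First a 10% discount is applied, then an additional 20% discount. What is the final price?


First discount:
10% of $274 = $27.40
Price after first discount:
$274 - $27.40 = $246.60
Second discount:
20% of $246.60 = $49.32
Final price:
$246.60 - $49.32 = $197.28

$197.28


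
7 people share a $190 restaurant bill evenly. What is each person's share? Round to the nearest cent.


Total bill: $190
Number of people: 7
Each pays: $190 / 7 = $27.1428... ≈ $27.14

$27.14


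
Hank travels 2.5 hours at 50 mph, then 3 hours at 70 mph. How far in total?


Leg 1 distance:
50 x 2.5 = 125 miles
Leg 2 distance:
70 x 3 = 210 miles
Total distance:
125 + 210 = 335 miles

335 miles


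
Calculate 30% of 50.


Convert percentage to decimal:
30% = 0.3
Multiply:
50 x 0.3 = 15

15


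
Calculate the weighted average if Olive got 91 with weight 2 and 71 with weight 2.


Weighted sum:
2 x 91 + 2 x 71 = 324
Total weight:
2 + 2 = 4
Weighted average:
324 / 4 = 81

81


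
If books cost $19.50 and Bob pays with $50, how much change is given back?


Start with the amount paid:
$50
Subtract the price:
$50 - $19.50 = $30.50

$30.50


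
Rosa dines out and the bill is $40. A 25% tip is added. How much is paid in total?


Calculate the tip:
25% of $40 = $10
Add tip to meal cost:
$40 + $10 = $50

$50


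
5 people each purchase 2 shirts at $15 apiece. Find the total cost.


Cost per person:
2 x $15 = $30
Group total:
5 x $30 = $150

$150


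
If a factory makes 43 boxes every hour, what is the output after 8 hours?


Production rate: 43 boxes per hour
Time: 8 hours
Total: 43 x 8 = 344 boxes

344 boxes


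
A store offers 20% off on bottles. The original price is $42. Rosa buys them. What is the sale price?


Calculate the discount amount:
20% of $42 = $8.40
Subtract from original:
$42 - $8.40 = $33.60

$33.60


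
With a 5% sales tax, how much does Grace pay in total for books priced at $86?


Calculate the tax:
5% of $86 = $4.30
Add tax to price:
$86 + $4.30 = $90.30

$90.30


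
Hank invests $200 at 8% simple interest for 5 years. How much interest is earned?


Use the formula I = P x R x T / 100
P x R x T = 200 x 8 x 5 = 8000
I = 8000 / 100 = $80

$80


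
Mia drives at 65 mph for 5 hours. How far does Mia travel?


Use the formula: distance = speed x time
Speed = 65 mph, Time = 5 hours
65 x 5 = 325 miles

325 miles


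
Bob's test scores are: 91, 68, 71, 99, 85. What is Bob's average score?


Add the scores:
91 + 68 + 71 + 99 + 85 = 414
Divide by the number of tests:
414 / 5 = 82.8

82.8


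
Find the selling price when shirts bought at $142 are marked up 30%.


Calculate the markup amount:
30% of $142 = $42.60
Add to cost:
$142 + $42.60 = $184.60

$184.60


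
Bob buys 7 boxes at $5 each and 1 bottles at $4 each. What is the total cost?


Cost of boxes:
7 x $5 = $35
Cost of bottles:
1 x $4 = $4
Add both:
$35 + $4 = $39

$39


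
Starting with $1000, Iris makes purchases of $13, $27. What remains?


Add up expenses:
$13 + $27 = $40
Subtract from budget:
$1000 - $40 = $960

$960


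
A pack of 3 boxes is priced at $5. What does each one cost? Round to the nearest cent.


Total cost: $5
Number of items: 3
Unit price: $5 / 3 = $1.6666... ≈ $1.67

$1.67


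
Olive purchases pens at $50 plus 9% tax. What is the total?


Calculate the tax:
9% of $50 = $4.50
Add tax to price:
$50 + $4.50 = $54.50

$54.50


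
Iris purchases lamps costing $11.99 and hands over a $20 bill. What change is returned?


Start with the amount paid:
$20
Subtract the price:
$20 - $11.99 = $8.01

$8.01


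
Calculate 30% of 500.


Convert percentage to decimal:
30% = 0.3
Multiply:
500 x 0.3 = 150

150


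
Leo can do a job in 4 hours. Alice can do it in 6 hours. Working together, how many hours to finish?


Leo's rate: 1/4 of the job per hour
Alice's rate: 1/6 of the job per hour
Combined rate: 1/4 + 1/6 = 5/12 per hour
Time = 1 / (5/12) = 12/5 = 2.4 hours

2.4 hours


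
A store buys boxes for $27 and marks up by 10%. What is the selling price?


Calculate the markup amount:
10% of $27 = $2.70
Add to cost:
$27 + $2.70 = $29.70

$29.70


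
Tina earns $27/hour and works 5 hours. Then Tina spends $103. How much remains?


Calculate earnings:
5 x $27 = $135
Subtract spending:
$135 - $103 = $32

$32


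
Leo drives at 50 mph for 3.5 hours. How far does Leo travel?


Use the formula: distance = speed x time
Speed = 50 mph, Time = 3.5 hours
50 x 3.5 = 175 miles

175 miles


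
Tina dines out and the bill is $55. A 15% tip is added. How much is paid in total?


Calculate the tip:
15% of $55 = $8.25
Add tip to meal cost:
$55 + $8.25 = $63.25

$63.25


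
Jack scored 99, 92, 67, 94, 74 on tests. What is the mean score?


Add the scores:
99 + 92 + 67 + 94 + 74 = 426
Divide by the number of tests:
426 / 5 = 85.2

85.2


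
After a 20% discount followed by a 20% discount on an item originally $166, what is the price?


First discount:
20% of $166 = $33.20
Price after first discount:
$166 - $33.20 = $132.80
Second discount:
20% of $132.80 = $26.56
Final price:
$132.80 - $26.56 = $106.24

$106.24


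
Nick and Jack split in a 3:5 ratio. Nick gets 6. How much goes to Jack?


Find the multiplier:
6 / 3 = 2
Apply to Jack's share:
5 x 2 = 10

10


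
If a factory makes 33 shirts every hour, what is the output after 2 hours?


Production rate: 33 shirts per hour
Time: 2 hours
Total: 33 x 2 = 66 shirts

66 shirts


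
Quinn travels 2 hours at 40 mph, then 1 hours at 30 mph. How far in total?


Leg 1 distance:
40 x 2 = 80 miles
Leg 2 distance:
30 x 1 = 30 miles
Total distance:
80 + 30 = 110 miles

110 miles


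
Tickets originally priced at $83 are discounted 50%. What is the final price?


Calculate the discount amount:
50% of $83 = $41.50
Subtract from original:
$83 - $41.50 = $41.50

$41.50


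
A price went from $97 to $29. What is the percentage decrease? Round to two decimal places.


Find the absolute change:
|29 - 97| = 68
Divide by original and multiply by 100:
68 / 97 x 100 = 70.1030...% ≈ 70.1%

70.1%


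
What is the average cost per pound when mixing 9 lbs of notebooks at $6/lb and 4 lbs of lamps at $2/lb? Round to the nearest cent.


Cost of notebooks:
9 x $6 = $54
Cost of lamps:
4 x $2 = $8
Total cost: $54 + $8 = $62
Total weight: 13 lbs
Average: $62 / 13 = $4.7692... ≈ $4.77/lb

$4.77/lb


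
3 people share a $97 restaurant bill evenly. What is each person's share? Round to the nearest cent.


Total bill: $97
Number of people: 3
Each pays: $97 / 3 = $32.3333... ≈ $32.33

$32.33


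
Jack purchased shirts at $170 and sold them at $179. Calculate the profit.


Selling price = $179
Cost price = $170
Profit = selling price - cost price:
Profit = $179 - $170 = $9

$9


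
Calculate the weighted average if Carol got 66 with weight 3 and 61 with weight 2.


Weighted sum:
3 x 66 + 2 x 61 = 320
Total weight:
3 + 2 = 5
Weighted average:
320 / 5 = 64

64


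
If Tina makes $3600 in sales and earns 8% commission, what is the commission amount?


Convert rate to decimal:
8% = 0.08
Multiply by sales:
$3600 x 0.08 = $288

$288


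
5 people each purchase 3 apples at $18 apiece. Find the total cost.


Cost per person:
3 x $18 = $54
Group total:
5 x $54 = $270

$270


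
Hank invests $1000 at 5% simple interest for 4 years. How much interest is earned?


Use the formula I = P x R x T / 100
P x R x T = 1000 x 5 x 4 = 20000
I = 20000 / 100 = $200

$200


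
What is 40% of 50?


Convert percentage to decimal:
40% = 0.4
Multiply:
50 x 0.4 = 20

20


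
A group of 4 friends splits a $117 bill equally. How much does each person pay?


Total bill: $117
Number of people: 4
Each pays: $117 / 4 = $29.25

$29.25


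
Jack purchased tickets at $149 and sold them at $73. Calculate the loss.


Selling price = $73
Cost price = $149
Loss = cost price - selling price:
Loss = $149 - $73 = $76

$76


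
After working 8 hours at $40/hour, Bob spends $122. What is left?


Calculate earnings:
8 x $40 = $320
Subtract spending:
$320 - $122 = $198

$198


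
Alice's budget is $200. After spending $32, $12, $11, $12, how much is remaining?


Add up expenses:
$32 + $12 + $11 + $12 = $67
Subtract from budget:
$200 - $67 = $133

$133


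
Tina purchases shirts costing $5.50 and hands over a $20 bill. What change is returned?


Start with the amount paid:
$20
Subtract the price:
$20 - $5.50 = $14.50

$14.50


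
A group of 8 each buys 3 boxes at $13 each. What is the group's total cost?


Cost per person:
3 x $13 = $39
Group total:
8 x $39 = $312

$312


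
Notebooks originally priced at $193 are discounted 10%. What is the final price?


Calculate the discount amount:
10% of $193 = $19.30
Subtract from original:
$193 - $19.30 = $173.70

$173.70


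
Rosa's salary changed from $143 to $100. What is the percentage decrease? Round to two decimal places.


Find the absolute change:
|100 - 143| = 43
Divide by original and multiply by 100:
43 / 143 x 100 = 30.0699...% ≈ 30.07%

30.07%


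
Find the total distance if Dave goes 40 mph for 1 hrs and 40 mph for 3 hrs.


Leg 1 distance:
40 x 1 = 40 miles
Leg 2 distance:
40 x 3 = 120 miles
Total distance:
40 + 120 = 160 miles

160 miles


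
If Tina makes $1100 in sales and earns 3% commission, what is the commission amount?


Convert rate to decimal:
3% = 0.03
Multiply by sales:
$1100 x 0.03 = $33

$33


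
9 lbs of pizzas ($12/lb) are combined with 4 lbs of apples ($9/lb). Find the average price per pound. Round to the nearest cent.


Cost of pizzas:
9 x $12 = $108
Cost of apples:
4 x $9 = $36
Total cost: $108 + $36 = $144
Total weight: 13 lbs
Average: $144 / 13 = $11.0769... ≈ $11.08/lb

$11.08/lb


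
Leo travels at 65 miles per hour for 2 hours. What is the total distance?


Use the formula: distance = speed x time
Speed = 65 mph, Time = 2 hours
65 x 2 = 130 miles

130 miles


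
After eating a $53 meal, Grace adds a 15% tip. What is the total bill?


Calculate the tip:
15% of $53 = $7.95
Add tip to meal cost:
$53 + $7.95 = $60.95

$60.95


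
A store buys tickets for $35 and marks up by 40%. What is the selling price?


Calculate the markup amount:
40% of $35 = $14
Add to cost:
$35 + $14 = $49

$49


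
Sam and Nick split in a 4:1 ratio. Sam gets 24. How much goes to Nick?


Find the multiplier:
24 / 4 = 6
Apply to Nick's share:
1 x 6 = 6

6


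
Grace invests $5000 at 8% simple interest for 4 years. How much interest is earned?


Use the formula I = P x R x T / 100
P x R x T = 5000 x 8 x 4 = 160000
I = 160000 / 100 = $1600

$1600


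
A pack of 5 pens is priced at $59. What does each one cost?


Total cost: $59
Number of items: 5
Unit price: $59 / 5 = $11.80

$11.80


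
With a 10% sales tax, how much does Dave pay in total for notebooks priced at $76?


Calculate the tax:
10% of $76 = $7.60
Add tax to price:
$76 + $7.60 = $83.60

$83.60


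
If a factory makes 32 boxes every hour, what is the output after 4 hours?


Production rate: 32 boxes per hour
Time: 4 hours
Total: 32 x 4 = 128 boxes

128 boxes


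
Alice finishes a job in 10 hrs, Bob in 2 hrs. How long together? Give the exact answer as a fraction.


Alice's rate: 1/10 of the job per hour
Bob's rate: 1/2 of the job per hour
Combined rate: 1/10 + 1/2 = 3/5 per hour
Time = 1 / (3/5) = 5/3 hours (≈ 1.67 hours)

5/3 hours


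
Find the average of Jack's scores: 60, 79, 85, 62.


Add the scores:
60 + 79 + 85 + 62 = 286
Divide by the number of tests:
286 / 4 = 71.5

71.5


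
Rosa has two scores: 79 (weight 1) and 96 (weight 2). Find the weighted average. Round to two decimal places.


Weighted sum:
1 x 79 + 2 x 96 = 271
Total weight:
1 + 2 = 3
Weighted average:
271 / 3 = 90.3333... ≈ 90.33

90.33


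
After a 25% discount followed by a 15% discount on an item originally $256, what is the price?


First discount:
25% of $256 = $64
Price after first discount:
$256 - $64 = $192
Second discount:
15% of $192 = $28.80
Final price:
$192 - $28.80 = $163.20

$163.20


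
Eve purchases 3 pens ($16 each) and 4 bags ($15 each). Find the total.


Cost of pens:
3 x $16 = $48
Cost of bags:
4 x $15 = $60
Add both:
$48 + $60 = $108

$108


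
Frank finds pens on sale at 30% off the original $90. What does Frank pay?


Calculate the discount amount:
30% of $90 = $27
Subtract from original:
$90 - $27 = $63

$63


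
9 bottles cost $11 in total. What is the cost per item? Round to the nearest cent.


Total cost: $11
Number of items: 9
Unit price: $11 / 9 = $1.2222... ≈ $1.22

$1.22


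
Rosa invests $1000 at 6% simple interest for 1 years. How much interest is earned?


Use the formula I = P x R x T / 100
P x R x T = 1000 x 6 x 1 = 6000
I = 6000 / 100 = $60

$60


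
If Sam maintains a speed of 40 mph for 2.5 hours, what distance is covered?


Use the formula: distance = speed x time
Speed = 40 mph, Time = 2.5 hours
40 x 2.5 = 100 miles

100 miles


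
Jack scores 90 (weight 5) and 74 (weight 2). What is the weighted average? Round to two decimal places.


Weighted sum:
5 x 90 + 2 x 74 = 598
Total weight:
5 + 2 = 7
Weighted average:
598 / 7 = 85.4285... ≈ 85.43

85.43


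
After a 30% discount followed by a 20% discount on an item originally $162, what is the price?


First discount:
30% of $162 = $48.60
Price after first discount:
$162 - $48.60 = $113.40
Second discount:
20% of $113.40 = $22.68
Final price:
$113.40 - $22.68 = $90.72

$90.72


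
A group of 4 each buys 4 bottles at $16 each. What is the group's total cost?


Cost per person:
4 x $16 = $64
Group total:
4 x $64 = $256

$256


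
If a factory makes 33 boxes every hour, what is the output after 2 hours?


Production rate: 33 boxes per hour
Time: 2 hours
Total: 33 x 2 = 66 boxes

66 boxes


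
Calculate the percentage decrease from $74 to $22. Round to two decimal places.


Find the absolute change:
|22 - 74| = 52
Divide by original and multiply by 100:
52 / 74 x 100 = 70.2702...% ≈ 70.27%

70.27%


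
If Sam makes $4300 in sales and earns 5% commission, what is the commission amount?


Convert rate to decimal:
5% = 0.05
Multiply by sales:
$4300 x 0.05 = $215

$215


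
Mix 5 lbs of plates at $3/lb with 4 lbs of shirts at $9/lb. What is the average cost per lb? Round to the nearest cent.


Cost of plates:
5 x $3 = $15
Cost of shirts:
4 x $9 = $36
Total cost: $15 + $36 = $51
Total weight: 9 lbs
Average: $51 / 9 = $5.6666... ≈ $5.67/lb

$5.67/lb


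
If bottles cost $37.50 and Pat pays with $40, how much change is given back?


Start with the amount paid:
$40
Subtract the price:
$40 - $37.50 = $2.50

$2.50


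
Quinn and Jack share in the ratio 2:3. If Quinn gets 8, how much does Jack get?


Find the multiplier:
8 / 2 = 4
Apply to Jack's share:
3 x 4 = 12

12


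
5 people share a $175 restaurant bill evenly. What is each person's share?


Total bill: $175
Number of people: 5
Each pays: $175 / 5 = $35

$35


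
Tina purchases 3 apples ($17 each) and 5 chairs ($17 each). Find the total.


Cost of apples:
3 x $17 = $51
Cost of chairs:
5 x $17 = $85
Add both:
$51 + $85 = $136

$136


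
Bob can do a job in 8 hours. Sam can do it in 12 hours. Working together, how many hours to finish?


Bob's rate: 1/8 of the job per hour
Sam's rate: 1/12 of the job per hour
Combined rate: 1/8 + 1/12 = 5/24 per hour
Time = 1 / (5/24) = 24/5 = 4.8 hours

4.8 hours


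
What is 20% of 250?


Convert percentage to decimal:
20% = 0.2
Multiply:
250 x 0.2 = 50

50


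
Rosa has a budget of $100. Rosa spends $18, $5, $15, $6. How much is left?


Add up expenses:
$18 + $5 + $15 + $6 = $44
Subtract from budget:
$100 - $44 = $56

$56


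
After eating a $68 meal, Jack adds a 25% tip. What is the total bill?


Calculate the tip:
25% of $68 = $17
Add tip to meal cost:
$68 + $17 = $85

$85


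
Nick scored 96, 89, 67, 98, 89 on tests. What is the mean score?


Add the scores:
96 + 89 + 67 + 98 + 89 = 439
Divide by the number of tests:
439 / 5 = 87.8

87.8


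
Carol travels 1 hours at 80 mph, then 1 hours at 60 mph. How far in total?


Leg 1 distance:
80 x 1 = 80 miles
Leg 2 distance:
60 x 1 = 60 miles
Total distance:
80 + 60 = 140 miles

140 miles


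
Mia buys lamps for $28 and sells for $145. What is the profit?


Selling price = $145
Cost price = $28
Profit = selling price - cost price:
Profit = $145 - $28 = $117

$117


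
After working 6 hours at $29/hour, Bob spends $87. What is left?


Calculate earnings:
6 x $29 = $174
Subtract spending:
$174 - $87 = $87

$87


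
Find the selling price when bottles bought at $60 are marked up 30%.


Calculate the markup amount:
30% of $60 = $18
Add to cost:
$60 + $18 = $78

$78


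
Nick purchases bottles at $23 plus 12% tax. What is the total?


Calculate the tax:
12% of $23 = $2.76
Add tax to price:
$23 + $2.76 = $25.76

$25.76


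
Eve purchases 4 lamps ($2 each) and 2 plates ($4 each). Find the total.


Cost of lamps:
4 x $2 = $8
Cost of plates:
2 x $4 = $8
Add both:
$8 + $8 = $16

$16


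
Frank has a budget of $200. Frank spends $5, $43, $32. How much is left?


Add up expenses:
$5 + $43 + $32 = $80
Subtract from budget:
$200 - $80 = $120

$120


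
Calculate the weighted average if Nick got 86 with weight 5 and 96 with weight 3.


Weighted sum:
5 x 86 + 3 x 96 = 718
Total weight:
5 + 3 = 8
Weighted average:
718 / 8 = 89.75

89.75


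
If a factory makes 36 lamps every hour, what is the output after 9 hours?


Production rate: 36 lamps per hour
Time: 9 hours
Total: 36 x 9 = 324 lamps

324 lamps


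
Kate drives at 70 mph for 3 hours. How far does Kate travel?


Use the formula: distance = speed x time
Speed = 70 mph, Time = 3 hours
70 x 3 = 210 miles

210 miles


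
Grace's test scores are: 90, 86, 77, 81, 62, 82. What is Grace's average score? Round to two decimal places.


Add the scores:
90 + 86 + 77 + 81 + 62 + 82 = 478
Divide by the number of tests:
478 / 6 = 79.6666... ≈ 79.67

79.67


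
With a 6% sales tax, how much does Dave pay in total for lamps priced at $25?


Calculate the tax:
6% of $25 = $1.50
Add tax to price:
$25 + $1.50 = $26.50

$26.50


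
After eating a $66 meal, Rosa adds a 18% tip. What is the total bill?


Calculate the tip:
18% of $66 = $11.88
Add tip to meal cost:
$66 + $11.88 = $77.88

$77.88


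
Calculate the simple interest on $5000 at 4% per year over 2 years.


Use the formula I = P x R x T / 100
P x R x T = 5000 x 4 x 2 = 40000
I = 40000 / 100 = $400

$400


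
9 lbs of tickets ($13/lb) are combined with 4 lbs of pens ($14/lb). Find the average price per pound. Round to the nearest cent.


Cost of tickets:
9 x $13 = $117
Cost of pens:
4 x $14 = $56
Total cost: $117 + $56 = $173
Total weight: 13 lbs
Average: $173 / 13 = $13.3076... ≈ $13.31/lb

$13.31/lb


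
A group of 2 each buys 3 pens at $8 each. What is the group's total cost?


Cost per person:
3 x $8 = $24
Group total:
2 x $24 = $48

$48


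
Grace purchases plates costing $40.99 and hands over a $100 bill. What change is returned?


Start with the amount paid:
$100
Subtract the price:
$100 - $40.99 = $59.01

$59.01


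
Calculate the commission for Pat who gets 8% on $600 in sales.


Convert rate to decimal:
8% = 0.08
Multiply by sales:
$600 x 0.08 = $48

$48


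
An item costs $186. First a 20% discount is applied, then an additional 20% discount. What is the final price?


First discount:
20% of $186 = $37.20
Price after first discount:
$186 - $37.20 = $148.80
Second discount:
20% of $148.80 = $29.76
Final price:
$148.80 - $29.76 = $119.04

$119.04


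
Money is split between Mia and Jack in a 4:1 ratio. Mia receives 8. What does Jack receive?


Find the multiplier:
8 / 4 = 2
Apply to Jack's share:
1 x 2 = 2

2


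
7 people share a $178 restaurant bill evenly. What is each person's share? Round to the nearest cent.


Total bill: $178
Number of people: 7
Each pays: $178 / 7 = $25.4285... ≈ $25.43

$25.43


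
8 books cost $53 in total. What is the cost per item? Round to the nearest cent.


Total cost: $53
Number of items: 8
Unit price: $53 / 8 = $6.625 ≈ $6.63

$6.63


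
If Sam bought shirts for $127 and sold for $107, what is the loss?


Selling price = $107
Cost price = $127
Loss = cost price - selling price:
Loss = $127 - $107 = $20

$20


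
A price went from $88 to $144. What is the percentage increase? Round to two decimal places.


Find the absolute change:
|144 - 88| = 56
Divide by original and multiply by 100:
56 / 88 x 100 = 63.6363...% ≈ 63.64%

63.64%


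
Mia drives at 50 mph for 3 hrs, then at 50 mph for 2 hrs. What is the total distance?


Leg 1 distance:
50 x 3 = 150 miles
Leg 2 distance:
50 x 2 = 100 miles
Total distance:
150 + 100 = 250 miles

250 miles


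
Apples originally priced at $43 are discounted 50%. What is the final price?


Calculate the discount amount:
50% of $43 = $21.50
Subtract from original:
$43 - $21.50 = $21.50

$21.50


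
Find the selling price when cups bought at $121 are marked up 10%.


Calculate the markup amount:
10% of $121 = $12.10
Add to cost:
$121 + $12.10 = $133.10

$133.10


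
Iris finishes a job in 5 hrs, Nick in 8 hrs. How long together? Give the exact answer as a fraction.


Iris's rate: 1/5 of the job per hour
Nick's rate: 1/8 of the job per hour
Combined rate: 1/5 + 1/8 = 13/40 per hour
Time = 1 / (13/40) = 40/13 hours (≈ 3.08 hours)

40/13 hours


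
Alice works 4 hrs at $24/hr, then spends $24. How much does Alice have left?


Calculate earnings:
4 x $24 = $96
Subtract spending:
$96 - $24 = $72

$72


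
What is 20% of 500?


Convert percentage to decimal:
20% = 0.2
Multiply:
500 x 0.2 = 100

100


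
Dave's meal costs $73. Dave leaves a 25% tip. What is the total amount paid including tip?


Calculate the tip:
25% of $73 = $18.25
Add tip to meal cost:
$73 + $18.25 = $91.25

$91.25


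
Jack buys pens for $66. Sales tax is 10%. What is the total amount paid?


Calculate the tax:
10% of $66 = $6.60
Add tax to price:
$66 + $6.60 = $72.60

$72.60


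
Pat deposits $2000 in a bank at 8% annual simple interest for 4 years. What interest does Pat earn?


Use the formula I = P x R x T / 100
P x R x T = 2000 x 8 x 4 = 64000
I = 64000 / 100 = $640

$640


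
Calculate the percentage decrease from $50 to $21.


Find the absolute change:
|21 - 50| = 29
Divide by original and multiply by 100:
29 / 50 x 100 = 58%

58%


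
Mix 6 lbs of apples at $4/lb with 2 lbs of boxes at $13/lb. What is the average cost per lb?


Cost of apples:
6 x $4 = $24
Cost of boxes:
2 x $13 = $26
Total cost: $24 + $26 = $50
Total weight: 8 lbs
Average: $50 / 8 = $6.25/lb

$6.25/lb


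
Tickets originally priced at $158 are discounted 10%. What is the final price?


Calculate the discount amount:
10% of $158 = $15.80
Subtract from original:
$158 - $15.80 = $142.20

$142.20


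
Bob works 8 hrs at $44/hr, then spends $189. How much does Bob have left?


Calculate earnings:
8 x $44 = $352
Subtract spending:
$352 - $189 = $163

$163


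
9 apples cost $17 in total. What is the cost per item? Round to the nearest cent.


Total cost: $17
Number of items: 9
Unit price: $17 / 9 = $1.8888... ≈ $1.89

$1.89


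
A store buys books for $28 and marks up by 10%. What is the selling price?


Calculate the markup amount:
10% of $28 = $2.80
Add to cost:
$28 + $2.80 = $30.80

$30.80


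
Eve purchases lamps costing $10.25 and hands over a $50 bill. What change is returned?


Start with the amount paid:
$50
Subtract the price:
$50 - $10.25 = $39.75

$39.75


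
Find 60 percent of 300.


Convert percentage to decimal:
60% = 0.6
Multiply:
300 x 0.6 = 180

180


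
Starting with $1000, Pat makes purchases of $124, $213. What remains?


Add up expenses:
$124 + $213 = $337
Subtract from budget:
$1000 - $337 = $663

$663


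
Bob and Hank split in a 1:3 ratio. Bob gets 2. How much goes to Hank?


Find the multiplier:
2 / 1 = 2
Apply to Hank's share:
3 x 2 = 6

6


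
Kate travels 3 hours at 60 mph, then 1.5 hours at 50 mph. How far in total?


Leg 1 distance:
60 x 3 = 180 miles
Leg 2 distance:
50 x 1.5 = 75 miles
Total distance:
180 + 75 = 255 miles

255 miles


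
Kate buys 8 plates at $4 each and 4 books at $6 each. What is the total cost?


Cost of plates:
8 x $4 = $32
Cost of books:
4 x $6 = $24
Add both:
$32 + $24 = $56

$56


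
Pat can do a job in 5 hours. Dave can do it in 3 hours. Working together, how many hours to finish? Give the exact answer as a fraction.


Pat's rate: 1/5 of the job per hour
Dave's rate: 1/3 of the job per hour
Combined rate: 1/5 + 1/3 = 8/15 per hour
Time = 1 / (8/15) = 15/8 hours (≈ 1.88 hours)

15/8 hours


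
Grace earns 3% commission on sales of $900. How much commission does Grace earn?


Convert rate to decimal:
3% = 0.03
Multiply by sales:
$900 x 0.03 = $27

$27


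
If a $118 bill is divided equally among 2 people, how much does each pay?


Total bill: $118
Number of people: 2
Each pays: $118 / 2 = $59

$59


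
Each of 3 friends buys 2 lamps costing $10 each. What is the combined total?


Cost per person:
2 x $10 = $20
Group total:
3 x $20 = $60

$60


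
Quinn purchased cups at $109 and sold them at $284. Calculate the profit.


Selling price = $284
Cost price = $109
Profit = selling price - cost price:
Profit = $284 - $109 = $175

$175


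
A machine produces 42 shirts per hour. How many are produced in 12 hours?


Production rate: 42 shirts per hour
Time: 12 hours
Total: 42 x 12 = 504 shirts

504 shirts


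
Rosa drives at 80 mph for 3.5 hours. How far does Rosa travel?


Use the formula: distance = speed x time
Speed = 80 mph, Time = 3.5 hours
80 x 3.5 = 280 miles

280 miles


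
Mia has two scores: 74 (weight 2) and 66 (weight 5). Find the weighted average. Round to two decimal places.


Weighted sum:
2 x 74 + 5 x 66 = 478
Total weight:
2 + 5 = 7
Weighted average:
478 / 7 = 68.2857... ≈ 68.29

68.29


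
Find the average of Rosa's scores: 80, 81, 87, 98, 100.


Add the scores:
80 + 81 + 87 + 98 + 100 = 446
Divide by the number of tests:
446 / 5 = 89.2

89.2


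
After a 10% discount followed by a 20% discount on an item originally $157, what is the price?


First discount:
10% of $157 = $15.70
Price after first discount:
$157 - $15.70 = $141.30
Second discount:
20% of $141.30 = $28.26
Final price:
$141.30 - $28.26 = $113.04

$113.04


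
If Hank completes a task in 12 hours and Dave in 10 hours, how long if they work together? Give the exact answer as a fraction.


Hank's rate: 1/12 of the job per hour
Dave's rate: 1/10 of the job per hour
Combined rate: 1/12 + 1/10 = 11/60 per hour
Time = 1 / (11/60) = 60/11 hours (≈ 5.45 hours)

60/11 hours


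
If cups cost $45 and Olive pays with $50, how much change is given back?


Start with the amount paid:
$50
Subtract the price:
$50 - $45 = $5

$5


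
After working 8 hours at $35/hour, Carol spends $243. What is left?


Calculate earnings:
8 x $35 = $280
Subtract spending:
$280 - $243 = $37

$37


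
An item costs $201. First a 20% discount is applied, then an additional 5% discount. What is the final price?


First discount:
20% of $201 = $40.20
Price after first discount:
$201 - $40.20 = $160.80
Second discount:
5% of $160.80 = $8.04
Final price:
$160.80 - $8.04 = $152.76

$152.76


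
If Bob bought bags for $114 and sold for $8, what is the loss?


Selling price = $8
Cost price = $114
Loss = cost price - selling price:
Loss = $114 - $8 = $106

$106


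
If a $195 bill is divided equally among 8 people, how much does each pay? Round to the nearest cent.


Total bill: $195
Number of people: 8
Each pays: $195 / 8 = $24.375 ≈ $24.38

$24.38


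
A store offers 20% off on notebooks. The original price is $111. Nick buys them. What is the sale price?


Calculate the discount amount:
20% of $111 = $22.20
Subtract from original:
$111 - $22.20 = $88.80

$88.80


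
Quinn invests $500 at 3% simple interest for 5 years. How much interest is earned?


Use the formula I = P x R x T / 100
P x R x T = 500 x 3 x 5 = 7500
I = 7500 / 100 = $75

$75


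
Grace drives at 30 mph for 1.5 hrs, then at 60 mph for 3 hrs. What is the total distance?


Leg 1 distance:
30 x 1.5 = 45 miles
Leg 2 distance:
60 x 3 = 180 miles
Total distance:
45 + 180 = 225 miles

225 miles


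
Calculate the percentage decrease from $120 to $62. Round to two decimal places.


Find the absolute change:
|62 - 120| = 58
Divide by original and multiply by 100:
58 / 120 x 100 = 48.3333...% ≈ 48.33%

48.33%


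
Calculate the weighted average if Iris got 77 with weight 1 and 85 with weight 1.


Weighted sum:
1 x 77 + 1 x 85 = 162
Total weight:
1 + 1 = 2
Weighted average:
162 / 2 = 81

81


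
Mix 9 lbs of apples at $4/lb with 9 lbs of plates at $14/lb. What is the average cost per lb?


Cost of apples:
9 x $4 = $36
Cost of plates:
9 x $14 = $126
Total cost: $36 + $126 = $162
Total weight: 18 lbs
Average: $162 / 18 = $9/lb

$9/lb


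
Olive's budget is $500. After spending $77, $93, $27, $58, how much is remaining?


Add up expenses:
$77 + $93 + $27 + $58 = $255
Subtract from budget:
$500 - $255 = $245

$245


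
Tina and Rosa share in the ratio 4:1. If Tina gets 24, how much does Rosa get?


Find the multiplier:
24 / 4 = 6
Apply to Rosa's share:
1 x 6 = 6

6


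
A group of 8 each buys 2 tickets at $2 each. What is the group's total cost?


Cost per person:
2 x $2 = $4
Group total:
8 x $4 = $32

$32


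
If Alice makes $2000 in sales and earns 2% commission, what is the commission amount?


Convert rate to decimal:
2% = 0.02
Multiply by sales:
$2000 x 0.02 = $40

$40


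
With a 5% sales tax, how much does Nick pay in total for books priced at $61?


Calculate the tax:
5% of $61 = $3.05
Add tax to price:
$61 + $3.05 = $64.05

$64.05


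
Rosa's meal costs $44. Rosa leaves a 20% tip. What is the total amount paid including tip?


Calculate the tip:
20% of $44 = $8.80
Add tip to meal cost:
$44 + $8.80 = $52.80

$52.80


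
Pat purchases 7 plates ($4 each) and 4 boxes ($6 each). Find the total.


Cost of plates:
7 x $4 = $28
Cost of boxes:
4 x $6 = $24
Add both:
$28 + $24 = $52

$52


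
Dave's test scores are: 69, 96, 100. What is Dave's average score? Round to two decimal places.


Add the scores:
69 + 96 + 100 = 265
Divide by the number of tests:
265 / 3 = 88.3333... ≈ 88.33

88.33


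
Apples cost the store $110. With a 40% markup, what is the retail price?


Calculate the markup amount:
40% of $110 = $44
Add to cost:
$110 + $44 = $154

$154


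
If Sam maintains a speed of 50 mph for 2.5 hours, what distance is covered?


Use the formula: distance = speed x time
Speed = 50 mph, Time = 2.5 hours
50 x 2.5 = 125 miles

125 miles


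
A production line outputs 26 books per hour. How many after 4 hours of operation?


Production rate: 26 books per hour
Time: 4 hours
Total: 26 x 4 = 104 books

104 books


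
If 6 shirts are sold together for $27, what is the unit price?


Total cost: $27
Number of items: 6
Unit price: $27 / 6 = $4.50

$4.50


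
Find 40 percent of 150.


Convert percentage to decimal:
40% = 0.4
Multiply:
150 x 0.4 = 60

60


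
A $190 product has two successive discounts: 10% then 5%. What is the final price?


First discount:
10% of $190 = $19
Price after first discount:
$190 - $19 = $171
Second discount:
5% of $171 = $8.55
Final price:
$171 - $8.55 = $162.45

$162.45


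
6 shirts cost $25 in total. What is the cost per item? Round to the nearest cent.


Total cost: $25
Number of items: 6
Unit price: $25 / 6 = $4.1666... ≈ $4.17

$4.17


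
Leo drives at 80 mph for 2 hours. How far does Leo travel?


Use the formula: distance = speed x time
Speed = 80 mph, Time = 2 hours
80 x 2 = 160 miles

160 miles


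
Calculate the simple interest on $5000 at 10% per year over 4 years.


Use the formula I = P x R x T / 100
P x R x T = 5000 x 10 x 4 = 200000
I = 200000 / 100 = $2000

$2000


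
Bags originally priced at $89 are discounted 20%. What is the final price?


Calculate the discount amount:
20% of $89 = $17.80
Subtract from original:
$89 - $17.80 = $71.20

$71.20


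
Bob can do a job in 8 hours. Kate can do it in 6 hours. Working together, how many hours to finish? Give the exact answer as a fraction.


Bob's rate: 1/8 of the job per hour
Kate's rate: 1/6 of the job per hour
Combined rate: 1/8 + 1/6 = 7/24 per hour
Time = 1 / (7/24) = 24/7 hours (≈ 3.43 hours)

24/7 hours


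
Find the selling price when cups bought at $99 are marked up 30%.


Calculate the markup amount:
30% of $99 = $29.70
Add to cost:
$99 + $29.70 = $128.70

$128.70


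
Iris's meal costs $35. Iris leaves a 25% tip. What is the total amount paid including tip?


Calculate the tip:
25% of $35 = $8.75
Add tip to meal cost:
$35 + $8.75 = $43.75

$43.75


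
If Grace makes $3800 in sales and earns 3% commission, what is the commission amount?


Convert rate to decimal:
3% = 0.03
Multiply by sales:
$3800 x 0.03 = $114

$114


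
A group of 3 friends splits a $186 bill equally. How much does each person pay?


Total bill: $186
Number of people: 3
Each pays: $186 / 3 = $62

$62


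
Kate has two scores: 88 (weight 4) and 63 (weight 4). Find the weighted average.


Weighted sum:
4 x 88 + 4 x 63 = 604
Total weight:
4 + 4 = 8
Weighted average:
604 / 8 = 75.5

75.5


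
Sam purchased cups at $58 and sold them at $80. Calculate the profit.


Selling price = $80
Cost price = $58
Profit = selling price - cost price:
Profit = $80 - $58 = $22

$22


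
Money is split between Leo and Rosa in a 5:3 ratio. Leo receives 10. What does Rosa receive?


Find the multiplier:
10 / 5 = 2
Apply to Rosa's share:
3 x 2 = 6

6


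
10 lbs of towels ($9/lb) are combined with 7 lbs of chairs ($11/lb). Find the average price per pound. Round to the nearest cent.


Cost of towels:
10 x $9 = $90
Cost of chairs:
7 x $11 = $77
Total cost: $90 + $77 = $167
Total weight: 17 lbs
Average: $167 / 17 = $9.8235... ≈ $9.82/lb

$9.82/lb


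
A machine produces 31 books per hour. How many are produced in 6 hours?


Production rate: 31 books per hour
Time: 6 hours
Total: 31 x 6 = 186 books

186 books


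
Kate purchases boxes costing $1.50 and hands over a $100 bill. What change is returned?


Start with the amount paid:
$100
Subtract the price:
$100 - $1.50 = $98.50

$98.50


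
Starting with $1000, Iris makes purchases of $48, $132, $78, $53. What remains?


Add up expenses:
$48 + $132 + $78 + $53 = $311
Subtract from budget:
$1000 - $311 = $689

$689


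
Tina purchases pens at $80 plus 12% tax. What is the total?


Calculate the tax:
12% of $80 = $9.60
Add tax to price:
$80 + $9.60 = $89.60

$89.60


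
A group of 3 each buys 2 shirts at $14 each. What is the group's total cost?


Cost per person:
2 x $14 = $28
Group total:
3 x $28 = $84

$84


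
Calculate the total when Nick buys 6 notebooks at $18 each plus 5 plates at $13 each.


Cost of notebooks:
6 x $18 = $108
Cost of plates:
5 x $13 = $65
Add both:
$108 + $65 = $173

$173


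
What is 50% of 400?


Convert percentage to decimal:
50% = 0.5
Multiply:
400 x 0.5 = 200

200


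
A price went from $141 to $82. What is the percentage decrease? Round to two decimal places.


Find the absolute change:
|82 - 141| = 59
Divide by original and multiply by 100:
59 / 141 x 100 = 41.8439...% ≈ 41.84%

41.84%


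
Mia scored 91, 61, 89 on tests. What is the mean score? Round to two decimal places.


Add the scores:
91 + 61 + 89 = 241
Divide by the number of tests:
241 / 3 = 80.3333... ≈ 80.33

80.33


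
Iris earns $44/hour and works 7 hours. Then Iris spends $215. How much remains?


Calculate earnings:
7 x $44 = $308
Subtract spending:
$308 - $215 = $93

$93


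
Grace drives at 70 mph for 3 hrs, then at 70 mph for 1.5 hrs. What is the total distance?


Leg 1 distance:
70 x 3 = 210 miles
Leg 2 distance:
70 x 1.5 = 105 miles
Total distance:
210 + 105 = 315 miles

315 miles


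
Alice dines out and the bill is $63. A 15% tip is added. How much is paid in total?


Calculate the tip:
15% of $63 = $9.45
Add tip to meal cost:
$63 + $9.45 = $72.45

$72.45


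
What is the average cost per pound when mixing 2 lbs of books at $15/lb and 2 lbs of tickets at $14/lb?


Cost of books:
2 x $15 = $30
Cost of tickets:
2 x $14 = $28
Total cost: $30 + $28 = $58
Total weight: 4 lbs
Average: $58 / 4 = $14.50/lb

$14.50/lb


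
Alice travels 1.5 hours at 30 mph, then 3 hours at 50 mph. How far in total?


Leg 1 distance:
30 x 1.5 = 45 miles
Leg 2 distance:
50 x 3 = 150 miles
Total distance:
45 + 150 = 195 miles

195 miles


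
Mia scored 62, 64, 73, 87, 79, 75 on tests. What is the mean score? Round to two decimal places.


Add the scores:
62 + 64 + 73 + 87 + 79 + 75 = 440
Divide by the number of tests:
440 / 6 = 73.3333... ≈ 73.33

73.33


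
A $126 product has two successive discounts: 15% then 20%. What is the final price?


First discount:
15% of $126 = $18.90
Price after first discount:
$126 - $18.90 = $107.10
Second discount:
20% of $107.10 = $21.42
Final price:
$107.10 - $21.42 = $85.68

$85.68


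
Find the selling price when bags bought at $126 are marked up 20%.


Calculate the markup amount:
20% of $126 = $25.20
Add to cost:
$126 + $25.20 = $151.20

$151.20


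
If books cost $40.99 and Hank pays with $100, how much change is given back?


Start with the amount paid:
$100
Subtract the price:
$100 - $40.99 = $59.01

$59.01


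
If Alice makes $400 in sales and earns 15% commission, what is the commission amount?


Convert rate to decimal:
15% = 0.15
Multiply by sales:
$400 x 0.15 = $60

$60


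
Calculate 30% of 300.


Convert percentage to decimal:
30% = 0.3
Multiply:
300 x 0.3 = 90

90


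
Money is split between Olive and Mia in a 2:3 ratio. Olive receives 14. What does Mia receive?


Find the multiplier:
14 / 2 = 7
Apply to Mia's share:
3 x 7 = 21

21


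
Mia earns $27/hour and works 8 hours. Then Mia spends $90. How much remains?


Calculate earnings:
8 x $27 = $216
Subtract spending:
$216 - $90 = $126

$126


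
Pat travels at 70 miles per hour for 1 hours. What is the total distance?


Use the formula: distance = speed x time
Speed = 70 mph, Time = 1 hours
70 x 1 = 70 miles

70 miles
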